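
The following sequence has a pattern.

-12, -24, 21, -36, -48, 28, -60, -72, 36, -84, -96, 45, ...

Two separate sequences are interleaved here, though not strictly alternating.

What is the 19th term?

-156

The slot pattern repeats as AAB (period 3), so there are 2 interleaved tracks.
Subsequence A: -12, -24, -36, -48, -60, -72, -84, -96 (arithmetic with common difference −12).
Subsequence B: 21, 28, 36, 45 (triangular numbers starting at T_6).
The 19th slot belongs to subsequence A; its 13th term is -156.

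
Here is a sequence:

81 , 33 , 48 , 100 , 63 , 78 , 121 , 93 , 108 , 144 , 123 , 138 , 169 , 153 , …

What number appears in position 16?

The slot pattern repeats as ABB (period 3), so there are 2 interleaved tracks.
Subsequence A: 81, 100, 121, 144, 169. Consecutive squares n² from n = 9.
Subsequence B: 33, 48, 63, 78, 93, 108, 123, 138, 153. Linear: a_n = 18 + 15·n.
Position 16 → subsequence A, term 6 = 196.

196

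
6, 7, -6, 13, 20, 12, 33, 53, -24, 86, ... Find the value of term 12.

The slot pattern repeats as AAB (period 3), so there are 2 interleaved tracks.
Track A: 6, 7, 13, 20, 33, 53, 86 (each term equals the sum of the previous two).
Track B: -6, 12, -24 (geometric, ×-2 each step).
Position 12 falls in track B as its term 4, giving 48.

48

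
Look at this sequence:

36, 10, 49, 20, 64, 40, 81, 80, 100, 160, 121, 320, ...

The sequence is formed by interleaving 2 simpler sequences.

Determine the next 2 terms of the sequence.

144, 640

Split by position mod 2 into 2 tracks.
Track A: 36, 49, 64, 81, 100, 121 (perfect squares starting at 6²).
Track B: 10, 20, 40, 80, 160, 320 (geometric with ratio 2).
Position 13 → track A, term 7 = 144.
Term 14 comes from track B (its 7th entry): 640.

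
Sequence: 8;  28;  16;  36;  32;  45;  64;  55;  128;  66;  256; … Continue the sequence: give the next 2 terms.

Taking every 2nd term gives 2 separate tracks.
Subsequence A is 8, 16, 32, 64, 128, 256, which is powers of 2.
Subsequence B is 28, 36, 45, 55, 66, which is the triangular numbers T_7, T_8, ….
Position 12 → subsequence B, term 6 = 78.
The 13th slot belongs to subsequence A; its 7th term is 512.

78, 512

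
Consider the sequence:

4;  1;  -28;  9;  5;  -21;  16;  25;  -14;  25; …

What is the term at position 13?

Taking every 3rd term gives 3 separate tracks.
Subsequence A: 4, 9, 16, 25 — the squares 2², 3², 4², ….
Subsequence B: 1, 5, 25 — multiplying by 5 each time.
Subsequence C: -28, -21, -14 — linear: a_n = -35 + 7·n.
Term 13 comes from subsequence A (its 5th entry): 36.

36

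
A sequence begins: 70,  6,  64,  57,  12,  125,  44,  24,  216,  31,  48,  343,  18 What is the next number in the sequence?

Split by position mod 3: positions 1, 4, 7, … form one track, and each other residue class forms its own.
Subsequence A: 70, 57, 44, 31, 18. Linear: a_n = 83 − 13·n.
Subsequence B: 6, 12, 24, 48. Multiplying by 2 each time.
Subsequence C: 64, 125, 216, 343. The cubes 4³, 5³, 6³, ….
Term 14 comes from subsequence B (its 5th entry): 96.

96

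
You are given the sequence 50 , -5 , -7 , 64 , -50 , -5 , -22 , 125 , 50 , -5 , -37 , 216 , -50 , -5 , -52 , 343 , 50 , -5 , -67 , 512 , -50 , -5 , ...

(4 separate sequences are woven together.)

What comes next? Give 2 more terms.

The terms cycle through 4 interleaved subsequences.
Track A = 50, -50, 50, -50, 50, -50: alternating ±50.
Track B = -5, -5, -5, -5, -5, -5: the constant sequence -5.
Track C = -7, -22, -37, -52, -67: arithmetic, step −15.
Track D = 64, 125, 216, 343, 512: the cubes 4³, 5³, 6³, ….
The 23rd slot belongs to track C; its 6th term is -82.
Position 24 falls in track D as its term 6, giving 729.

-82, 729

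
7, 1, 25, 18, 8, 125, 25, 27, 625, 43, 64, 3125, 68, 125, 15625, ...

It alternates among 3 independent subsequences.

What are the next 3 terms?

Read the sequence 3 terms at a time; column i is its own pattern.
Track A = 7, 18, 25, 43, 68: each term equals the sum of the previous two.
Track B = 1, 8, 27, 64, 125: the cubes 1³, 2³, 3³, ….
Track C = 25, 125, 625, 3125, 15625: powers of 5.
Position 16 falls in track A as its term 6, giving 111.
Position 17 → track B, term 6 = 216.
Position 18 falls in track C as its term 6, giving 78125.

111, 216, 78125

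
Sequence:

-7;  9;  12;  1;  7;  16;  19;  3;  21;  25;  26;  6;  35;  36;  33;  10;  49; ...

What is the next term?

49

Read the sequence 4 terms at a time; column i is its own pattern.
Track A: -7, 7, 21, 35, 49. Linear: a_n = -21 + 14·n.
Track B: 9, 16, 25, 36. The squares 3², 4², 5², ….
Track C: 12, 19, 26, 33. Adding 7 each time.
Track D: 1, 3, 6, 10. The triangular numbers T_1, T_2, ….
Term 18 comes from track B (its 5th entry): 49.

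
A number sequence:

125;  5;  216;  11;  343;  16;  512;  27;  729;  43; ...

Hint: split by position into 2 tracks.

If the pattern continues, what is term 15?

1728

Split by position mod 2 into 2 tracks.
Stream A: 125, 216, 343, 512, 729 — the cubes 5³, 6³, 7³, ….
Stream B: 5, 11, 16, 27, 43 — Fibonacci-style (each term is the sum of the two before it).
Position 15 falls in stream A as its term 8, giving 1728.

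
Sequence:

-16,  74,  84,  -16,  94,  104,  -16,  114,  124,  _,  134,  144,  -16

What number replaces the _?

The slot pattern repeats as ABB (period 3), so there are 2 interleaved tracks.
Stream A: -16, -16, -16, ?, -16. Constant -16.
Stream B: 74, 84, 94, 104, 114, 124, 134, 144. Arithmetic with common difference +10.
The gap is stream A's term 4; the rule gives -16.

-16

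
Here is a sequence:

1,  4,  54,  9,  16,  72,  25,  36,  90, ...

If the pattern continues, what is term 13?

Positions follow the repeating pattern AAB; grouping by letter gives 2 tracks.
Track A: 1, 4, 9, 16, 25, 36 — perfect squares starting at 1².
Track B: 54, 72, 90 — arithmetic with common difference +18.
Position 13 → track A, term 9 = 81.

81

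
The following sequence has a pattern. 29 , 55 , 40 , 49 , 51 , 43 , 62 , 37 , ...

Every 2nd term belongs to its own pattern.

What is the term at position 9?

Positions 1, 3, 5, … form one subsequence and positions 2, 4, 6, … form another.
Stream A: 29, 40, 51, 62. Arithmetic with common difference +11.
Stream B: 55, 49, 43, 37. Subtracting 6 each time.
The 9th slot belongs to stream A; its 5th term is 73.

73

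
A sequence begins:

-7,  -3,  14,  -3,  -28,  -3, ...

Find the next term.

Taking every 2nd term gives 2 separate tracks.
Track A = -7, 14, -28: multiplying by -2 each time.
Track B = -3, -3, -3: always -3.
The 7th slot belongs to track A; its 4th term is 56.

56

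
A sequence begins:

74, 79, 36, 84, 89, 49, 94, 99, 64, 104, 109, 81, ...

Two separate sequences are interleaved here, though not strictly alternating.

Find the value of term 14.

Positions follow the repeating pattern AAB; grouping by letter gives 2 tracks.
Track A: 74, 79, 84, 89, 94, 99, 104, 109 (arithmetic, step +5).
Track B: 36, 49, 64, 81 (the squares 6², 7², 8², …).
The 14th slot belongs to track A; its 10th term is 119.

119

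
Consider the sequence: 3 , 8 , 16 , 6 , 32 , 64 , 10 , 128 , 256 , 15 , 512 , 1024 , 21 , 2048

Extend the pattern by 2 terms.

4096, 28

The slot pattern repeats as ABB (period 3), so there are 2 interleaved tracks.
Stream A is 3, 6, 10, 15, 21, which is triangular numbers starting at T_2.
Stream B is 8, 16, 32, 64, 128, 256, 512, 1024, 2048, which is powers of 2.
Position 15 falls in stream B as its term 10, giving 4096.
Term 16 comes from stream A (its 6th entry): 28.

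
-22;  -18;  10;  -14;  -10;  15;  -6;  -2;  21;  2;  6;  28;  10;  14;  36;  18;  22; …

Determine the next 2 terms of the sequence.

The slot pattern repeats as AAB (period 3), so there are 2 interleaved tracks.
Track A is -22, -18, -14, -10, -6, -2, 2, 6, 10, 14, 18, 22, which is arithmetic with common difference +4.
Track B is 10, 15, 21, 28, 36, which is triangular numbers starting at T_4.
Position 18 falls in track B as its term 6, giving 45.
Position 19 → track A, term 13 = 26.

45, 26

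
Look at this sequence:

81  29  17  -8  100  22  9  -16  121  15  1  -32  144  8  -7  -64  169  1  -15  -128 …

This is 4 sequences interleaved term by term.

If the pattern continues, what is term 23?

Taking every 4th term gives 4 separate tracks.
Track A is 81, 100, 121, 144, 169, which is the squares 9², 10², 11², ….
Track B is 29, 22, 15, 8, 1, which is arithmetic with common difference −7.
Track C is 17, 9, 1, -7, -15, which is subtracting 8 each time.
Track D is -8, -16, -32, -64, -128, which is geometric, ×2 each step.
The 23rd slot belongs to track C; its 6th term is -23.

-23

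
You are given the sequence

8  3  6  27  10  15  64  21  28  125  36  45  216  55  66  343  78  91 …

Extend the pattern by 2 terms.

512, 105

Positions follow the repeating pattern ABB; grouping by letter gives 2 tracks.
Track A is 8, 27, 64, 125, 216, 343, which is perfect cubes starting at 2³.
Track B is 3, 6, 10, 15, 21, 28, 36, 45, 55, 66, 78, 91, which is the triangular numbers T_2, T_3, ….
Term 19 comes from track A (its 7th entry): 512.
The 20th slot belongs to track B; its 13th term is 105.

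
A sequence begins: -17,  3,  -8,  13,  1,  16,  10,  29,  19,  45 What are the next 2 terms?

Positions 1, 3, 5, … form one subsequence and positions 2, 4, 6, … form another.
Stream A: -17, -8, 1, 10, 19 (arithmetic with common difference +9).
Stream B: 3, 13, 16, 29, 45 (each term equals the sum of the previous two).
The 11th slot belongs to stream A; its 6th term is 28.
Position 12 falls in stream B as its term 6, giving 74.

28, 74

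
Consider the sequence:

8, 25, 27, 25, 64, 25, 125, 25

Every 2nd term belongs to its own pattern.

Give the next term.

Split by position mod 2 into 2 tracks.
Subsequence A is 8, 27, 64, 125, which is perfect cubes starting at 2³.
Subsequence B is 25, 25, 25, 25, which is always 25.
The 9th slot belongs to subsequence A; its 5th term is 216.

216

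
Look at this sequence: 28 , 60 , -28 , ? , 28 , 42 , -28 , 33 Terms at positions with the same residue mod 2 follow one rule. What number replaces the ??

51

Positions 1, 3, 5, … form one subsequence and positions 2, 4, 6, … form another.
Track A: 28, -28, 28, -28 (oscillating between 28 and -28).
Track B: 60, ?, 42, 33 (subtracting 9 each time).
The gap is track B's term 2; the rule gives 51.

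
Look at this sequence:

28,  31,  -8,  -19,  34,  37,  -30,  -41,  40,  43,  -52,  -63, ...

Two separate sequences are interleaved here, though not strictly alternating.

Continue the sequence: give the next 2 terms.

Positions follow the repeating pattern AABB; grouping by letter gives 2 tracks.
Subsequence A is 28, 31, 34, 37, 40, 43, which is arithmetic with common difference +3.
Subsequence B is -8, -19, -30, -41, -52, -63, which is linear: a_n = 3 − 11·n.
The 13th slot belongs to subsequence A; its 7th term is 46.
The 14th slot belongs to subsequence A; its 8th term is 49.

46, 49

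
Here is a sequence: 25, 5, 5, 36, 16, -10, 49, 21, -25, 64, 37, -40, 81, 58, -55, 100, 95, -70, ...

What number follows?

Read the sequence 3 terms at a time; column i is its own pattern.
Track A = 25, 36, 49, 64, 81, 100: the squares 5², 6², 7², ….
Track B = 5, 16, 21, 37, 58, 95: a Fibonacci-like recurrence a_n = a_{n-1} + a_{n-2}.
Track C = 5, -10, -25, -40, -55, -70: arithmetic with common difference −15.
Term 19 comes from track A (its 7th entry): 121.

121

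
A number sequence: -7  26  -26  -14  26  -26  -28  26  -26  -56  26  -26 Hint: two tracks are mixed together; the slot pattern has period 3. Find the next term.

-112

Positions follow the repeating pattern ABB; grouping by letter gives 2 tracks.
Stream A is -7, -14, -28, -56, which is geometric with ratio 2.
Stream B is 26, -26, 26, -26, 26, -26, 26, -26, which is oscillating between 26 and -26.
Term 13 comes from stream A (its 5th entry): -112.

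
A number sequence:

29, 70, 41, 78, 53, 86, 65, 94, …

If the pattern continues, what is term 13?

Taking every 2nd term gives 2 separate tracks.
Stream A: 29, 41, 53, 65 (linear: a_n = 17 + 12·n).
Stream B: 70, 78, 86, 94 (linear: a_n = 62 + 8·n).
Term 13 comes from stream A (its 7th entry): 101.

101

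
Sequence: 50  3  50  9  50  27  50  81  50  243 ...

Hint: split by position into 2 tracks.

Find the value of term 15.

50

The terms cycle through 2 interleaved subsequences.
Subsequence A: 50, 50, 50, 50, 50. Always 50.
Subsequence B: 3, 9, 27, 81, 243. Powers 3^1, 3^2, 3^3, ….
Position 15 → subsequence A, term 8 = 50.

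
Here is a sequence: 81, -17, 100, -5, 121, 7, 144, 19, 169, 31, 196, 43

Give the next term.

Split by position mod 2 into 2 tracks.
Track A: 81, 100, 121, 144, 169, 196 — the squares 9², 10², 11², ….
Track B: -17, -5, 7, 19, 31, 43 — arithmetic with common difference +12.
Position 13 → track A, term 7 = 225.

225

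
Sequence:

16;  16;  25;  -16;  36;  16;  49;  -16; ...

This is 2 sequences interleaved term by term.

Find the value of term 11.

81

The terms cycle through 2 interleaved subsequences.
Track A: 16, 25, 36, 49 (consecutive squares n² from n = 4).
Track B: 16, -16, 16, -16 (oscillating between 16 and -16).
Position 11 falls in track A as its term 6, giving 81.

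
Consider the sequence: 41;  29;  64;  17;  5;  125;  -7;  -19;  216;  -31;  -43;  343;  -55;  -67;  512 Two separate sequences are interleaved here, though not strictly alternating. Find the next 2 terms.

-79, -91

The slot pattern repeats as AAB (period 3), so there are 2 interleaved tracks.
Track A: 41, 29, 17, 5, -7, -19, -31, -43, -55, -67 — arithmetic, step −12.
Track B: 64, 125, 216, 343, 512 — perfect cubes starting at 4³.
The 16th slot belongs to track A; its 11th term is -79.
Position 17 → track A, term 12 = -91.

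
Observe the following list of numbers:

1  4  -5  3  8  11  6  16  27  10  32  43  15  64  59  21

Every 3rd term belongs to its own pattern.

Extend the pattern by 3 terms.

Split by position mod 3: positions 1, 4, 7, … form one track, and each other residue class forms its own.
Track A = 1, 3, 6, 10, 15, 21: the triangular numbers T_1, T_2, ….
Track B = 4, 8, 16, 32, 64: powers of 2.
Track C = -5, 11, 27, 43, 59: linear: a_n = -21 + 16·n.
Term 17 comes from track B (its 6th entry): 128.
Position 18 → track C, term 6 = 75.
Position 19 falls in track A as its term 7, giving 28.

128, 75, 28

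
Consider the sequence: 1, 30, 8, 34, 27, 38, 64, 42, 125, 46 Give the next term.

Odd-indexed and even-indexed terms follow separate rules.
Subsequence A is 1, 8, 27, 64, 125, which is the cubes 1³, 2³, 3³, ….
Subsequence B is 30, 34, 38, 42, 46, which is linear: a_n = 26 + 4·n.
Term 11 comes from subsequence A (its 6th entry): 216.

216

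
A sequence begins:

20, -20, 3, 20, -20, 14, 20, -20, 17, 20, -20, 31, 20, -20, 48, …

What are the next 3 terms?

Positions follow the repeating pattern AAB; grouping by letter gives 2 tracks.
Stream A: 20, -20, 20, -20, 20, -20, 20, -20, 20, -20 (alternating ±20).
Stream B: 3, 14, 17, 31, 48 (Fibonacci-style (each term is the sum of the two before it)).
Position 16 → stream A, term 11 = 20.
The 17th slot belongs to stream A; its 12th term is -20.
The 18th slot belongs to stream B; its 6th term is 79.

20, -20, 79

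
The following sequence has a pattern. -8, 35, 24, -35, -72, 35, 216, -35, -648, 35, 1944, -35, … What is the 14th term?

35

Odd-indexed and even-indexed terms follow separate rules.
Stream A: -8, 24, -72, 216, -648, 1944 (multiplying by -3 each time).
Stream B: 35, -35, 35, -35, 35, -35 (alternating ±35).
Position 14 falls in stream B as its term 7, giving 35.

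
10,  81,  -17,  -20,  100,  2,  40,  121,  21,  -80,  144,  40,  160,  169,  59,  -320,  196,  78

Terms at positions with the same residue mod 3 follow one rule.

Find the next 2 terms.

640, 225

Read the sequence 3 terms at a time; column i is its own pattern.
Subsequence A: 10, -20, 40, -80, 160, -320 (multiplying by -2 each time).
Subsequence B: 81, 100, 121, 144, 169, 196 (the squares 9², 10², 11², …).
Subsequence C: -17, 2, 21, 40, 59, 78 (arithmetic, step +19).
Position 19 → subsequence A, term 7 = 640.
Position 20 → subsequence B, term 7 = 225.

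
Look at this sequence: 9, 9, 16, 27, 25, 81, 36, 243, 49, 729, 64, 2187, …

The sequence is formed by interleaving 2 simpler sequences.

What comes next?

81

The terms cycle through 2 interleaved subsequences.
Subsequence A is 9, 16, 25, 36, 49, 64, which is consecutive squares n² from n = 3.
Subsequence B is 9, 27, 81, 243, 729, 2187, which is powers of 3.
Position 13 falls in subsequence A as its term 7, giving 81.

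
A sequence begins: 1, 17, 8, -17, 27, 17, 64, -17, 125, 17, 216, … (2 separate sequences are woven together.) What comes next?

-17

Positions 1, 3, 5, … form one subsequence and positions 2, 4, 6, … form another.
Subsequence A is 1, 8, 27, 64, 125, 216, which is the cubes 1³, 2³, 3³, ….
Subsequence B is 17, -17, 17, -17, 17, which is alternating ±17.
Term 12 comes from subsequence B (its 6th entry): -17.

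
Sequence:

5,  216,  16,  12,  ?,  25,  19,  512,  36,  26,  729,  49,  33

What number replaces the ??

Split by position mod 3 into 3 tracks.
Track A = 5, 12, 19, 26, 33: adding 7 each time.
Track B = 216, ?, 512, 729: perfect cubes starting at 6³.
Track C = 16, 25, 36, 49: the squares 4², 5², 6², ….
Filling track B at index 2 by its rule yields 343.

343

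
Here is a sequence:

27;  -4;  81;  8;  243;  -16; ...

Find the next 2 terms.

The terms cycle through 2 interleaved subsequences.
Track A is 27, 81, 243, which is successive powers of 3.
Track B is -4, 8, -16, which is a geometric progression (common ratio -2).
Term 7 comes from track A (its 4th entry): 729.
Position 8 → track B, term 4 = 32.

729, 32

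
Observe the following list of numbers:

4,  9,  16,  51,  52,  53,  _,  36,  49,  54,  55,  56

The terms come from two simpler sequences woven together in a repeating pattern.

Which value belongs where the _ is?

25

Positions follow the repeating pattern AAABBB; grouping by letter gives 2 tracks.
Stream A: 4, 9, 16, ?, 36, 49 (the squares 2², 3², 4², …).
Stream B: 51, 52, 53, 54, 55, 56 (arithmetic, step +1).
So the missing entry in stream A is 25.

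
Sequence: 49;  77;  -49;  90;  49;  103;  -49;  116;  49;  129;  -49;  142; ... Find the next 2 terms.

49, 155

Positions 1, 3, 5, … form one subsequence and positions 2, 4, 6, … form another.
Subsequence A: 49, -49, 49, -49, 49, -49 — the oscillation 49·(−1)^(n+1).
Subsequence B: 77, 90, 103, 116, 129, 142 — arithmetic, step +13.
The 13th slot belongs to subsequence A; its 7th term is 49.
Position 14 falls in subsequence B as its term 7, giving 155.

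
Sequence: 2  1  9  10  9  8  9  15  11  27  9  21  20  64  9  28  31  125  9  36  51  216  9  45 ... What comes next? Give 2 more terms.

The terms cycle through 4 interleaved subsequences.
Subsequence A: 2, 9, 11, 20, 31, 51 — Fibonacci-style (each term is the sum of the two before it).
Subsequence B: 1, 8, 27, 64, 125, 216 — the cubes 1³, 2³, 3³, ….
Subsequence C: 9, 9, 9, 9, 9, 9 — constant 9.
Subsequence D: 10, 15, 21, 28, 36, 45 — triangular numbers n(n+1)/2 for n = 4, 5, ….
Term 25 comes from subsequence A (its 7th entry): 82.
Position 26 → subsequence B, term 7 = 343.

82, 343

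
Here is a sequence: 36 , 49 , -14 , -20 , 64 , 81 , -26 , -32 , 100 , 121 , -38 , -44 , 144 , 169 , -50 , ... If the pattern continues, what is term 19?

-62

Reading positions in blocks of 4 reveals the pattern AABB — 2 tracks woven together.
Subsequence A: 36, 49, 64, 81, 100, 121, 144, 169 — consecutive squares n² from n = 6.
Subsequence B: -14, -20, -26, -32, -38, -44, -50 — arithmetic, step −6.
Term 19 comes from subsequence B (its 9th entry): -62.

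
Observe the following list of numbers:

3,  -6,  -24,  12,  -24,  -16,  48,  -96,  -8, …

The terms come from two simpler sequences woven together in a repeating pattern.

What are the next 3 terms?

192, -384, 0

Positions follow the repeating pattern AAB; grouping by letter gives 2 tracks.
Stream A = 3, -6, 12, -24, 48, -96: geometric, ×-2 each step.
Stream B = -24, -16, -8: arithmetic, step +8.
Position 10 falls in stream A as its term 7, giving 192.
Term 11 comes from stream A (its 8th entry): -384.
The 12th slot belongs to stream B; its 4th term is 0.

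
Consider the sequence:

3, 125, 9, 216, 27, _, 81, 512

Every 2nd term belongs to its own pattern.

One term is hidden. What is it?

Positions 1, 3, 5, … form one subsequence and positions 2, 4, 6, … form another.
Stream A: 3, 9, 27, 81 (successive powers of 3).
Stream B: 125, 216, ?, 512 (consecutive cubes n³ from n = 5).
The gap is stream B's term 3; the rule gives 343.

343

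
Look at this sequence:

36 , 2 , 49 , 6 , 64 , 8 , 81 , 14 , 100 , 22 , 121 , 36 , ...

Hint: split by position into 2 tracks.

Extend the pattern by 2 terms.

Taking every 2nd term gives 2 separate tracks.
Subsequence A: 36, 49, 64, 81, 100, 121. The squares 6², 7², 8², ….
Subsequence B: 2, 6, 8, 14, 22, 36. A Fibonacci-like recurrence a_n = a_{n-1} + a_{n-2}.
Position 13 → subsequence A, term 7 = 144.
Term 14 comes from subsequence B (its 7th entry): 58.

144, 58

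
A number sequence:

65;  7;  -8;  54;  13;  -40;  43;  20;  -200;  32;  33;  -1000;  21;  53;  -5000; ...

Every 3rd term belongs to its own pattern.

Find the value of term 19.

-1

Taking every 3rd term gives 3 separate tracks.
Stream A is 65, 54, 43, 32, 21, which is arithmetic, step −11.
Stream B is 7, 13, 20, 33, 53, which is a Fibonacci-like recurrence a_n = a_{n-1} + a_{n-2}.
Stream C is -8, -40, -200, -1000, -5000, which is a geometric progression (common ratio 5).
Position 19 falls in stream A as its term 7, giving -1.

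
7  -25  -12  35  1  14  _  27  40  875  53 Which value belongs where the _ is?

Positions follow the repeating pattern ABB; grouping by letter gives 2 tracks.
Track A: 7, 35, ?, 875 (geometric with ratio 5).
Track B: -25, -12, 1, 14, 27, 40, 53 (linear: a_n = -38 + 13·n).
So the missing entry in track A is 175.

175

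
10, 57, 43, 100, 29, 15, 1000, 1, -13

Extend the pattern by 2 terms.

Reading positions in blocks of 3 reveals the pattern ABB — 2 tracks woven together.
Track A: 10, 100, 1000 (successive powers of 10).
Track B: 57, 43, 29, 15, 1, -13 (arithmetic, step −14).
The 10th slot belongs to track A; its 4th term is 10000.
Position 11 → track B, term 7 = -27.

10000, -27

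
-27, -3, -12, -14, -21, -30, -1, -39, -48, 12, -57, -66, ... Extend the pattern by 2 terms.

25, -75

Positions follow the repeating pattern ABB; grouping by letter gives 2 tracks.
Subsequence A: -27, -14, -1, 12 — linear: a_n = -40 + 13·n.
Subsequence B: -3, -12, -21, -30, -39, -48, -57, -66 — arithmetic with common difference −9.
Position 13 falls in subsequence A as its term 5, giving 25.
The 14th slot belongs to subsequence B; its 9th term is -75.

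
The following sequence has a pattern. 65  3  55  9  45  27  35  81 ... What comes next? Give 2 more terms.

The terms cycle through 2 interleaved subsequences.
Track A is 65, 55, 45, 35, which is arithmetic with common difference −10.
Track B is 3, 9, 27, 81, which is geometric, ×3 each step.
The 9th slot belongs to track A; its 5th term is 25.
Position 10 → track B, term 5 = 243.

25, 243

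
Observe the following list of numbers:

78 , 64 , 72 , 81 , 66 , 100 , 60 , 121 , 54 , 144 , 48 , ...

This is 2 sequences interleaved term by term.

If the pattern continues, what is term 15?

Odd-indexed and even-indexed terms follow separate rules.
Stream A: 78, 72, 66, 60, 54, 48 (arithmetic with common difference −6).
Stream B: 64, 81, 100, 121, 144 (perfect squares starting at 8²).
The 15th slot belongs to stream A; its 8th term is 36.

36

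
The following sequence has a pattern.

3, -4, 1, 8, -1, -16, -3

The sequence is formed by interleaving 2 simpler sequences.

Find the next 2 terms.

32, -5

Split by position mod 2 into 2 tracks.
Track A = 3, 1, -1, -3: arithmetic, step −2.
Track B = -4, 8, -16: geometric with ratio -2.
The 8th slot belongs to track B; its 4th term is 32.
Position 9 falls in track A as its term 5, giving -5.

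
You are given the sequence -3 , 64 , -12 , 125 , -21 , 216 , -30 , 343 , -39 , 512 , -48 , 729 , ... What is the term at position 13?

The terms cycle through 2 interleaved subsequences.
Track A: -3, -12, -21, -30, -39, -48 — linear: a_n = 6 − 9·n.
Track B: 64, 125, 216, 343, 512, 729 — the cubes 4³, 5³, 6³, ….
Term 13 comes from track A (its 7th entry): -57.

-57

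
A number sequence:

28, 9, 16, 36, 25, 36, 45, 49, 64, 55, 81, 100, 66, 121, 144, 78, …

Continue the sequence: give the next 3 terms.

Positions follow the repeating pattern ABB; grouping by letter gives 2 tracks.
Track A: 28, 36, 45, 55, 66, 78 — triangular numbers starting at T_7.
Track B: 9, 16, 25, 36, 49, 64, 81, 100, 121, 144 — the squares 3², 4², 5², ….
Position 17 → track B, term 11 = 169.
Position 18 falls in track B as its term 12, giving 196.
Term 19 comes from track A (its 7th entry): 91.

169, 196, 91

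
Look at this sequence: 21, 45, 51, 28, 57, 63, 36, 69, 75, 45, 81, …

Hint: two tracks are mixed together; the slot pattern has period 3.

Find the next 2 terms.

87, 55

Positions follow the repeating pattern ABB; grouping by letter gives 2 tracks.
Track A is 21, 28, 36, 45, which is the triangular numbers T_6, T_7, ….
Track B is 45, 51, 57, 63, 69, 75, 81, which is linear: a_n = 39 + 6·n.
Position 12 → track B, term 8 = 87.
Position 13 falls in track A as its term 5, giving 55.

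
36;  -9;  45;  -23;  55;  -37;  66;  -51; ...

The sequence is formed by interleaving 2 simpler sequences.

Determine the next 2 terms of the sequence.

Split by position mod 2 into 2 tracks.
Track A: 36, 45, 55, 66 (triangular numbers n(n+1)/2 for n = 8, 9, …).
Track B: -9, -23, -37, -51 (linear: a_n = 5 − 14·n).
Term 9 comes from track A (its 5th entry): 78.
Position 10 falls in track B as its term 5, giving -65.

78, -65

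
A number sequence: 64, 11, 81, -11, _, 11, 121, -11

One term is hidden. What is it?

100

Taking every 2nd term gives 2 separate tracks.
Track A = 64, 81, ?, 121: the squares 8², 9², 10², ….
Track B = 11, -11, 11, -11: oscillating between 11 and -11.
Filling track A at index 3 by its rule yields 100.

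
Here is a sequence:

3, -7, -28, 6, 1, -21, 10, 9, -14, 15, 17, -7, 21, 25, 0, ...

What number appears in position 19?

Read the sequence 3 terms at a time; column i is its own pattern.
Track A: 3, 6, 10, 15, 21 — triangular numbers starting at T_2.
Track B: -7, 1, 9, 17, 25 — arithmetic with common difference +8.
Track C: -28, -21, -14, -7, 0 — adding 7 each time.
Position 19 falls in track A as its term 7, giving 36.

36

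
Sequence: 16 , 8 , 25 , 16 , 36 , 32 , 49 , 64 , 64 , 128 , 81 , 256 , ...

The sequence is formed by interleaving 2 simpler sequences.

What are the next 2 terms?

Taking every 2nd term gives 2 separate tracks.
Stream A: 16, 25, 36, 49, 64, 81 — the squares 4², 5², 6², ….
Stream B: 8, 16, 32, 64, 128, 256 — geometric with ratio 2.
Position 13 falls in stream A as its term 7, giving 100.
The 14th slot belongs to stream B; its 7th term is 512.

100, 512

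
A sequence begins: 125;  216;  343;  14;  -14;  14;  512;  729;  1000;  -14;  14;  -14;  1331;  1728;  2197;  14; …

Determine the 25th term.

4913

Reading positions in blocks of 6 reveals the pattern AAABBB — 2 tracks woven together.
Track A = 125, 216, 343, 512, 729, 1000, 1331, 1728, 2197: the cubes 5³, 6³, 7³, ….
Track B = 14, -14, 14, -14, 14, -14, 14: alternating ±14.
Position 25 → track A, term 13 = 4913.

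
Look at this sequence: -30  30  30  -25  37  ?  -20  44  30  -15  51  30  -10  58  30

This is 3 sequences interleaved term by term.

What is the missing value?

30

Split by position mod 3 into 3 tracks.
Subsequence A: -30, -25, -20, -15, -10 — arithmetic with common difference +5.
Subsequence B: 30, 37, 44, 51, 58 — arithmetic, step +7.
Subsequence C: 30, ?, 30, 30, 30 — the constant sequence 30.
The gap is subsequence C's term 2; the rule gives 30.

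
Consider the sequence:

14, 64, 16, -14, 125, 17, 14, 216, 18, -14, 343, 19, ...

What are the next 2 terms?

Read the sequence 3 terms at a time; column i is its own pattern.
Track A is 14, -14, 14, -14, which is oscillating between 14 and -14.
Track B is 64, 125, 216, 343, which is consecutive cubes n³ from n = 4.
Track C is 16, 17, 18, 19, which is adding 1 each time.
Term 13 comes from track A (its 5th entry): 14.
Position 14 → track B, term 5 = 512.

14, 512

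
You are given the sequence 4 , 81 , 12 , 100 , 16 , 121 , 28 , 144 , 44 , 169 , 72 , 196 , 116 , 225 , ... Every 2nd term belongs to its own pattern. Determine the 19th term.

Positions 1, 3, 5, … form one subsequence and positions 2, 4, 6, … form another.
Subsequence A: 4, 12, 16, 28, 44, 72, 116 — a Fibonacci-like recurrence a_n = a_{n-1} + a_{n-2}.
Subsequence B: 81, 100, 121, 144, 169, 196, 225 — perfect squares starting at 9².
Position 19 → subsequence A, term 10 = 492.

492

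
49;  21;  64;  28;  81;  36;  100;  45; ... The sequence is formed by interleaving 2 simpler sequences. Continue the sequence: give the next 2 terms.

121, 55

Split by position mod 2 into 2 tracks.
Track A is 49, 64, 81, 100, which is perfect squares starting at 7².
Track B is 21, 28, 36, 45, which is triangular numbers starting at T_6.
Term 9 comes from track A (its 5th entry): 121.
Term 10 comes from track B (its 5th entry): 55.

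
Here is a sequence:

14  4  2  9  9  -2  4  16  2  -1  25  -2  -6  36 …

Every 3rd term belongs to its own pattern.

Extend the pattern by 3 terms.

2, -11, 49

Split by position mod 3 into 3 tracks.
Track A is 14, 9, 4, -1, -6, which is linear: a_n = 19 − 5·n.
Track B is 4, 9, 16, 25, 36, which is consecutive squares n² from n = 2.
Track C is 2, -2, 2, -2, which is alternating ±2.
Position 15 → track C, term 5 = 2.
The 16th slot belongs to track A; its 6th term is -11.
The 17th slot belongs to track B; its 6th term is 49.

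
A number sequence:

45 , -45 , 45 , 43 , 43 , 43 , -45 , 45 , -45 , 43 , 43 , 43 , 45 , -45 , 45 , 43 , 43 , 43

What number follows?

-45

Reading positions in blocks of 6 reveals the pattern AAABBB — 2 tracks woven together.
Stream A: 45, -45, 45, -45, 45, -45, 45, -45, 45. Oscillating between 45 and -45.
Stream B: 43, 43, 43, 43, 43, 43, 43, 43, 43. Always 43.
Position 19 → stream A, term 10 = -45.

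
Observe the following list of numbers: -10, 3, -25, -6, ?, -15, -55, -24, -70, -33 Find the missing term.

Positions 1, 3, 5, … form one subsequence and positions 2, 4, 6, … form another.
Stream A: -10, -25, ?, -55, -70 — arithmetic with common difference −15.
Stream B: 3, -6, -15, -24, -33 — linear: a_n = 12 − 9·n.
So the missing entry in stream A is -40.

-40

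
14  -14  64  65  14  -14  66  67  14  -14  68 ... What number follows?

Positions follow the repeating pattern AABB; grouping by letter gives 2 tracks.
Subsequence A: 14, -14, 14, -14, 14, -14 (oscillating between 14 and -14).
Subsequence B: 64, 65, 66, 67, 68 (linear: a_n = 63 + n).
The 12th slot belongs to subsequence B; its 6th term is 69.

69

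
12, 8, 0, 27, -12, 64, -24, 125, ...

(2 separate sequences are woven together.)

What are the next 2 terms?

-36, 216

Taking every 2nd term gives 2 separate tracks.
Subsequence A = 12, 0, -12, -24: linear: a_n = 24 − 12·n.
Subsequence B = 8, 27, 64, 125: perfect cubes starting at 2³.
Position 9 falls in subsequence A as its term 5, giving -36.
Position 10 falls in subsequence B as its term 5, giving 216.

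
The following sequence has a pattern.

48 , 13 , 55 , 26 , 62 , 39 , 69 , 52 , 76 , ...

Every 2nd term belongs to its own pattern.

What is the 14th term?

The terms cycle through 2 interleaved subsequences.
Track A: 48, 55, 62, 69, 76 — linear: a_n = 41 + 7·n.
Track B: 13, 26, 39, 52 — linear: a_n = 13·n.
Term 14 comes from track B (its 7th entry): 91.

91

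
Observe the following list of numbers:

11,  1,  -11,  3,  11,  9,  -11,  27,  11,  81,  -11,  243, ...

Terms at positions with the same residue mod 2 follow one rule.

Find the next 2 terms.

Positions 1, 3, 5, … form one subsequence and positions 2, 4, 6, … form another.
Subsequence A: 11, -11, 11, -11, 11, -11. Alternating ±11.
Subsequence B: 1, 3, 9, 27, 81, 243. Geometric, ×3 each step.
Position 13 falls in subsequence A as its term 7, giving 11.
Term 14 comes from subsequence B (its 7th entry): 729.

11, 729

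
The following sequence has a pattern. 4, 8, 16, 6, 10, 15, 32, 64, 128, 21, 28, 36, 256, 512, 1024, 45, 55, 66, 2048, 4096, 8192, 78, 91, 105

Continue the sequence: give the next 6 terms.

16384, 32768, 65536, 120, 136, 153

Positions follow the repeating pattern AAABBB; grouping by letter gives 2 tracks.
Track A: 4, 8, 16, 32, 64, 128, 256, 512, 1024, 2048, 4096, 8192. Powers 2^2, 2^3, 2^4, ….
Track B: 6, 10, 15, 21, 28, 36, 45, 55, 66, 78, 91, 105. Triangular numbers n(n+1)/2 for n = 3, 4, ….
Position 25 → track A, term 13 = 16384.
Position 26 → track A, term 14 = 32768.
Position 27 falls in track A as its term 15, giving 65536.
Position 28 → track B, term 13 = 120.
Position 29 → track B, term 14 = 136.
Term 30 comes from track B (its 15th entry): 153.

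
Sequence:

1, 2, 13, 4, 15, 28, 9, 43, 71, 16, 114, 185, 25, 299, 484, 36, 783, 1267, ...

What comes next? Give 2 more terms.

Reading positions in blocks of 3 reveals the pattern ABB — 2 tracks woven together.
Stream A = 1, 4, 9, 16, 25, 36: perfect squares starting at 1².
Stream B = 2, 13, 15, 28, 43, 71, 114, 185, 299, 484, 783, 1267: each term equals the sum of the previous two.
Term 19 comes from stream A (its 7th entry): 49.
Position 20 falls in stream B as its term 13, giving 2050.

49, 2050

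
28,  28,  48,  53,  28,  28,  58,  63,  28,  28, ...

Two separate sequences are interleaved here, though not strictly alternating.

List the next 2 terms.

68, 73

Positions follow the repeating pattern AABB; grouping by letter gives 2 tracks.
Track A: 28, 28, 28, 28, 28, 28 — the constant sequence 28.
Track B: 48, 53, 58, 63 — arithmetic, step +5.
Term 11 comes from track B (its 5th entry): 68.
Position 12 → track B, term 6 = 73.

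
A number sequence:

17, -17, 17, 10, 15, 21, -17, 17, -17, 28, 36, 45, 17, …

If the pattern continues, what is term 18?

The slot pattern repeats as AAABBB (period 6), so there are 2 interleaved tracks.
Stream A = 17, -17, 17, -17, 17, -17, 17: alternating ±17.
Stream B = 10, 15, 21, 28, 36, 45: the triangular numbers T_4, T_5, ….
Position 18 falls in stream B as its term 9, giving 78.

78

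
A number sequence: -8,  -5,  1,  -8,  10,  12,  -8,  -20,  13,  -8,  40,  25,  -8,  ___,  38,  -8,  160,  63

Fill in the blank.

-80

Split by position mod 3 into 3 tracks.
Stream A: -8, -8, -8, -8, -8, -8. Constant -8.
Stream B: -5, 10, -20, 40, ?, 160. A geometric progression (common ratio -2).
Stream C: 1, 12, 13, 25, 38, 63. A Fibonacci-like recurrence a_n = a_{n-1} + a_{n-2}.
So the missing entry in stream B is -80.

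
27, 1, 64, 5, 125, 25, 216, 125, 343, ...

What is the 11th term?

512

The terms cycle through 2 interleaved subsequences.
Track A = 27, 64, 125, 216, 343: the cubes 3³, 4³, 5³, ….
Track B = 1, 5, 25, 125: powers of 5.
The 11th slot belongs to track A; its 6th term is 512.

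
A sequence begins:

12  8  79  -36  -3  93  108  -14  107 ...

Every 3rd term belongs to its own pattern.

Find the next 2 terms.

Split by position mod 3 into 3 tracks.
Track A = 12, -36, 108: geometric, ×-3 each step.
Track B = 8, -3, -14: arithmetic, step −11.
Track C = 79, 93, 107: adding 14 each time.
Term 10 comes from track A (its 4th entry): -324.
Position 11 falls in track B as its term 4, giving -25.

-324, -25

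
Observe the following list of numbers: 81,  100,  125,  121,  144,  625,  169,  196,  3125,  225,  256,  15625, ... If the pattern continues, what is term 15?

Reading positions in blocks of 3 reveals the pattern AAB — 2 tracks woven together.
Track A: 81, 100, 121, 144, 169, 196, 225, 256. The squares 9², 10², 11², ….
Track B: 125, 625, 3125, 15625. Powers of 5.
The 15th slot belongs to track B; its 5th term is 78125.

78125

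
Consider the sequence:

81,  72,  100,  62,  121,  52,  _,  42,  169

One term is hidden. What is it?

Positions 1, 3, 5, … form one subsequence and positions 2, 4, 6, … form another.
Subsequence A: 81, 100, 121, ?, 169 — perfect squares starting at 9².
Subsequence B: 72, 62, 52, 42 — subtracting 10 each time.
Filling subsequence A at index 4 by its rule yields 144.

144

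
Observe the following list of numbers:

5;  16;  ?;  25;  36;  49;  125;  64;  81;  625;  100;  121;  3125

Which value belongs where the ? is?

Positions follow the repeating pattern ABB; grouping by letter gives 2 tracks.
Track A = 5, 25, 125, 625, 3125: powers 5^1, 5^2, 5^3, ….
Track B = 16, ?, 36, 49, 64, 81, 100, 121: consecutive squares n² from n = 4.
The gap is track B's term 2; the rule gives 25.

25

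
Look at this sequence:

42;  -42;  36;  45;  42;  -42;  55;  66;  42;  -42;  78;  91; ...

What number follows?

42

Positions follow the repeating pattern AABB; grouping by letter gives 2 tracks.
Stream A = 42, -42, 42, -42, 42, -42: alternating ±42.
Stream B = 36, 45, 55, 66, 78, 91: the triangular numbers T_8, T_9, ….
Position 13 falls in stream A as its term 7, giving 42.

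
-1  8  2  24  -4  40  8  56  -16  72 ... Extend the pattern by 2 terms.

Odd-indexed and even-indexed terms follow separate rules.
Stream A = -1, 2, -4, 8, -16: a geometric progression (common ratio -2).
Stream B = 8, 24, 40, 56, 72: linear: a_n = -8 + 16·n.
Position 11 falls in stream A as its term 6, giving 32.
The 12th slot belongs to stream B; its 6th term is 88.

32, 88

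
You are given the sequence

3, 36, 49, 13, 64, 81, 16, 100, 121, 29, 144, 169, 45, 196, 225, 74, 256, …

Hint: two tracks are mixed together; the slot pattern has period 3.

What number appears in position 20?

Reading positions in blocks of 3 reveals the pattern ABB — 2 tracks woven together.
Track A is 3, 13, 16, 29, 45, 74, which is each term equals the sum of the previous two.
Track B is 36, 49, 64, 81, 100, 121, 144, 169, 196, 225, 256, which is the squares 6², 7², 8², ….
Position 20 → track B, term 13 = 324.

324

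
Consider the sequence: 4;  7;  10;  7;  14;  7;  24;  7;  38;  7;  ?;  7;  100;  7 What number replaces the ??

62

Odd-indexed and even-indexed terms follow separate rules.
Subsequence A is 4, 10, 14, 24, 38, ?, 100, which is each term equals the sum of the previous two.
Subsequence B is 7, 7, 7, 7, 7, 7, 7, which is always 7.
Filling subsequence A at index 6 by its rule yields 62.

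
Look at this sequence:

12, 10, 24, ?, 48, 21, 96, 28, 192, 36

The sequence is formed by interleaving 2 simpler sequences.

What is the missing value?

Positions 1, 3, 5, … form one subsequence and positions 2, 4, 6, … form another.
Track A = 12, 24, 48, 96, 192: a geometric progression (common ratio 2).
Track B = 10, ?, 21, 28, 36: the triangular numbers T_4, T_5, ….
Filling track B at index 2 by its rule yields 15.

15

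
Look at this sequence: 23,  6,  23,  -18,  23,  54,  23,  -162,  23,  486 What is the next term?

23

The terms cycle through 2 interleaved subsequences.
Stream A: 23, 23, 23, 23, 23. The constant sequence 23.
Stream B: 6, -18, 54, -162, 486. Geometric with ratio -3.
Position 11 falls in stream A as its term 6, giving 23.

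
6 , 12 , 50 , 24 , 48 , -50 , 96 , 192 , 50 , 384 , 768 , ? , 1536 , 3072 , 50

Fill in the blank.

Positions follow the repeating pattern AAB; grouping by letter gives 2 tracks.
Stream A: 6, 12, 24, 48, 96, 192, 384, 768, 1536, 3072 (a geometric progression (common ratio 2)).
Stream B: 50, -50, 50, ?, 50 (oscillating between 50 and -50).
Stream B's pattern makes the blank -50.

-50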